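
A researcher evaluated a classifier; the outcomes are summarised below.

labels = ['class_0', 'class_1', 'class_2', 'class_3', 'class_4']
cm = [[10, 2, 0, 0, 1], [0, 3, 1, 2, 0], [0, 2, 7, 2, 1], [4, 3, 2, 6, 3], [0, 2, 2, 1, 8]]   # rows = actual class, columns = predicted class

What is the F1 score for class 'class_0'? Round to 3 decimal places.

One-vs-rest for 'class_0': TP = diagonal; FP = other classes predicted 'class_0'; FN = 'class_0' predicted as other.
F1 score = 2·TP/(2·TP+FP+FN).
class_0: TP=10, FP=0+0+4+0=4, FN=2+0+0+1=3 → 20/27 = 0.7407

0.741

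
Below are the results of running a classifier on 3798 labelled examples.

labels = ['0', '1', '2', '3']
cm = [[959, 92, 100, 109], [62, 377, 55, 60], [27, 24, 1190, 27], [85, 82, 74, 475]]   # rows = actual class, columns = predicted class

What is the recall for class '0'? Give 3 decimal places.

Take TP from the diagonal, FP from the rest of the '0' prediction marginal, FN from the rest of the '0' actual marginal.
recall = TP/(TP+FN).
0: TP=959, FN=92+100+109=301 → 959/1260 = 0.7611

0.761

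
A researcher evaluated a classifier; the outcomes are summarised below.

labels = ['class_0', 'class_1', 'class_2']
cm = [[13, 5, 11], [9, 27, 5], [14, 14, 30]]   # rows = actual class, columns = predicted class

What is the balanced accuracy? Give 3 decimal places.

0.541

Balanced accuracy = mean of per-class recall.
  class_0: recall = 13/29 = 0.4483
  class_1: recall = 27/41 = 0.6585
  class_2: recall = 30/58 = 0.5172
Mean = (0.4483 + 0.6585 + 0.5172) / 3 = 0.541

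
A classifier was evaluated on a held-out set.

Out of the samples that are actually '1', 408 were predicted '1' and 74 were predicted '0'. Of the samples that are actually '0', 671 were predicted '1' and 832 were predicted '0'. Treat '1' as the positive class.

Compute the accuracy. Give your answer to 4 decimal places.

Accuracy = (TP+TN)/N = (408+832)/1985 = 0.6247

0.6247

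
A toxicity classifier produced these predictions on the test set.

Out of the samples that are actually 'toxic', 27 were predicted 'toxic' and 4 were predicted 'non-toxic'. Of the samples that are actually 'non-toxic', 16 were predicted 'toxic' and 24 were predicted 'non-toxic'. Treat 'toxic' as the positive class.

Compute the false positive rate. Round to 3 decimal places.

FPR = FP/(FP+TN) = 16/(16+24) = 0.400

0.400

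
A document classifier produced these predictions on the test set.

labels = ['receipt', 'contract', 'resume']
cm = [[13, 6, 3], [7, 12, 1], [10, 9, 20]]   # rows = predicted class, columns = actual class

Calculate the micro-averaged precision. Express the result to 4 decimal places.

0.5556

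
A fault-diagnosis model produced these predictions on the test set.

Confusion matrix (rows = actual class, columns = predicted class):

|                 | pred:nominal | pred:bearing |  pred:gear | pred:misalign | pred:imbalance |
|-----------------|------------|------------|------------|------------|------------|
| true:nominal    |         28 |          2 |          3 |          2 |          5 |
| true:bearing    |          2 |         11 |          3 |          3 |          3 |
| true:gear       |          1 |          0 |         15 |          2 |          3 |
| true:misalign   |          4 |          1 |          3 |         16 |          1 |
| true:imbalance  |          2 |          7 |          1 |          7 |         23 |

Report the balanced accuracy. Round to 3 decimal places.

0.626

Balanced accuracy = mean of per-class recall.
  nominal: recall = 28/40 = 0.7000
  bearing: recall = 11/22 = 0.5000
  gear: recall = 15/21 = 0.7143
  misalign: recall = 16/25 = 0.6400
  imbalance: recall = 23/40 = 0.5750
Mean = (0.7000 + 0.5000 + 0.7143 + 0.6400 + 0.5750) / 5 = 0.626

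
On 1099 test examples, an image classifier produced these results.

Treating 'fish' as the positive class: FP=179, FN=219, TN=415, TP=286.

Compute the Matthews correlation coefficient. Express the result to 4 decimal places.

0.2673

MCC = (TP·TN − FP·FN) / √((TP+FP)(TP+FN)(TN+FP)(TN+FN))
Numerator = 286·415 − 179·219 = 79489
Denominator = √(465·505·594·634) = √88434155700 = 297378.8084
MCC = 79489 / 297378.8084 = 0.2673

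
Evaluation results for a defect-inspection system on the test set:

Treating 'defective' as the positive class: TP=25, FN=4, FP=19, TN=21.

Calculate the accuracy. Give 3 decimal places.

Accuracy = (TP+TN)/N = (25+21)/69 = 0.667

0.667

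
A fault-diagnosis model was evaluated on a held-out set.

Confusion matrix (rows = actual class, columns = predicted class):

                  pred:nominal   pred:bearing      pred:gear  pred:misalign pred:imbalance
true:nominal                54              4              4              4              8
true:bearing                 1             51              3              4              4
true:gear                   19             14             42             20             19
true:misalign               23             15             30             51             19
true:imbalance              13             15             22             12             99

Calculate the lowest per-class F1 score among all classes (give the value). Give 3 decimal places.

0.391

Per-class F1 score (2·TP/(2·TP+FP+FN)):
  nominal: TP=54, FP=1+19+23+13=56, FN=4+4+4+8=20 → 108/184 = 0.5870
  bearing: TP=51, FP=4+14+15+15=48, FN=1+3+4+4=12 → 102/162 = 0.6296
  gear: TP=42, FP=4+3+30+22=59, FN=19+14+20+19=72 → 84/215 = 0.3907
  misalign: TP=51, FP=4+4+20+12=40, FN=23+15+30+19=87 → 102/229 = 0.4454
  imbalance: TP=99, FP=8+4+19+19=50, FN=13+15+22+12=62 → 198/310 = 0.6387
Lowest is class 'gear' with F1 score = 0.391.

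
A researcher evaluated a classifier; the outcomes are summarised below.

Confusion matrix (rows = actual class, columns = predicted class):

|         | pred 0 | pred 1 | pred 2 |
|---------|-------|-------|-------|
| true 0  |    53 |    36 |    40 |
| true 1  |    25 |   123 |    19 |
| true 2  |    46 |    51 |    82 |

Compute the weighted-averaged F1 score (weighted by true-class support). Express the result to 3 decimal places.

Per-class F1 score (2·TP/(2·TP+FP+FN)):
  0: TP=53, FP=25+46=71, FN=36+40=76 → 106/253 = 0.4190
  1: TP=123, FP=36+51=87, FN=25+19=44 → 246/377 = 0.6525
  2: TP=82, FP=40+19=59, FN=46+51=97 → 164/320 = 0.5125
Weighted-F1 score = Σ (supportᵢ/N)·F1 scoreᵢ with N=475: (129/475)·0.4190 + (167/475)·0.6525 + (179/475)·0.5125 = 0.536

0.536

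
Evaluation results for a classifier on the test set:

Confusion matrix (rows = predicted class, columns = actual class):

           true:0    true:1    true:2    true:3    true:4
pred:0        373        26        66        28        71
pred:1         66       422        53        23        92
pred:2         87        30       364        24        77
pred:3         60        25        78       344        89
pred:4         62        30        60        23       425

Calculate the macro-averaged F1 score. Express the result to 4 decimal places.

Per-class F1 score (2·TP/(2·TP+FP+FN)):
  0: TP=373, FP=26+66+28+71=191, FN=66+87+60+62=275 → 746/1212 = 0.61551
  1: TP=422, FP=66+53+23+92=234, FN=26+30+25+30=111 → 844/1189 = 0.70984
  2: TP=364, FP=87+30+24+77=218, FN=66+53+78+60=257 → 728/1203 = 0.60515
  3: TP=344, FP=60+25+78+89=252, FN=28+23+24+23=98 → 688/1038 = 0.66281
  4: TP=425, FP=62+30+60+23=175, FN=71+92+77+89=329 → 850/1354 = 0.62777
Macro-F1 score = mean = (0.61551 + 0.70984 + 0.60515 + 0.66281 + 0.62777) / 5 = 0.6442

0.6442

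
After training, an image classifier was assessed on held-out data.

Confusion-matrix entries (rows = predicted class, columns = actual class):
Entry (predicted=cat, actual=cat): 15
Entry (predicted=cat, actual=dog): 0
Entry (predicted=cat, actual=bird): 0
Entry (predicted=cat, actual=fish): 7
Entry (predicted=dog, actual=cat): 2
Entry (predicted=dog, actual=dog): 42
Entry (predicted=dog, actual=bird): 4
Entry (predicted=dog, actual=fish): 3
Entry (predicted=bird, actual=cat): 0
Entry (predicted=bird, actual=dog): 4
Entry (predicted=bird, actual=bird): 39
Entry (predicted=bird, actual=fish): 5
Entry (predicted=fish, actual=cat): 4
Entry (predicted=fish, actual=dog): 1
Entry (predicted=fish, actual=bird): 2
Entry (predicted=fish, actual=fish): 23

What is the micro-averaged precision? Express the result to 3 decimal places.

Micro-averaging pools counts across classes: ΣTP=119, ΣFP=32, ΣFN=32.
Micro-precision = TP/(TP+FP) on pooled counts = 0.788 (equals overall accuracy in single-label multiclass).

0.788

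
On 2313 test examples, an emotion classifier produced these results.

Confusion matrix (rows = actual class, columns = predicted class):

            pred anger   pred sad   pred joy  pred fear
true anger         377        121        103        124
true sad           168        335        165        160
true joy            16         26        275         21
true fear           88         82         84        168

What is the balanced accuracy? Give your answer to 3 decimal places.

Balanced accuracy = mean of per-class recall.
  anger: recall = 377/725 = 0.5200
  sad: recall = 335/828 = 0.4046
  joy: recall = 275/338 = 0.8136
  fear: recall = 168/422 = 0.3981
Mean = (0.5200 + 0.4046 + 0.8136 + 0.3981) / 4 = 0.534

0.534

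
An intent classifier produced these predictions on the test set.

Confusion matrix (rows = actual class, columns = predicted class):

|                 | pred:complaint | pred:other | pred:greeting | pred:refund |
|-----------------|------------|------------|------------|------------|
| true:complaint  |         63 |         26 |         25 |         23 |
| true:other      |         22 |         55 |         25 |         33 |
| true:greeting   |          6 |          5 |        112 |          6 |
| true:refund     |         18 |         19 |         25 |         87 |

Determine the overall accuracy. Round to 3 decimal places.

0.576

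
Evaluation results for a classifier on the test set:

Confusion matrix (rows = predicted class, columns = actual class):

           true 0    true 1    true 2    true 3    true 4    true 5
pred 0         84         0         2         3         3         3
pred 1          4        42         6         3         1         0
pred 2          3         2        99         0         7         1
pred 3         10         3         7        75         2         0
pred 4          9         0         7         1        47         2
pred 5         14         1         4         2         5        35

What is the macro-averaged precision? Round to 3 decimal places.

Per-class precision (TP/(TP+FP)):
  0: TP=84, FP=0+2+3+3+3=11 → 84/95 = 0.8842
  1: TP=42, FP=4+6+3+1+0=14 → 42/56 = 0.7500
  2: TP=99, FP=3+2+0+7+1=13 → 99/112 = 0.8839
  3: TP=75, FP=10+3+7+2+0=22 → 75/97 = 0.7732
  4: TP=47, FP=9+0+7+1+2=19 → 47/66 = 0.7121
  5: TP=35, FP=14+1+4+2+5=26 → 35/61 = 0.5738
Macro-precision = mean = (0.8842 + 0.7500 + 0.8839 + 0.7732 + 0.7121 + 0.5738) / 6 = 0.763

0.763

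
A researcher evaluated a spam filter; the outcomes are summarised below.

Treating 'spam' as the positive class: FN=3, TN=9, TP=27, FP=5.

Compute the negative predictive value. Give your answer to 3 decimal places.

NPV = TN/(TN+FN) = 9/(9+3) = 0.750

0.750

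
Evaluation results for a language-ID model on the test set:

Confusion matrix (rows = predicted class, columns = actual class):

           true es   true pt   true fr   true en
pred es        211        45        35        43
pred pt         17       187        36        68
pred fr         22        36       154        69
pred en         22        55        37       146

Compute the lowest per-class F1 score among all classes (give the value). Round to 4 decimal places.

0.4983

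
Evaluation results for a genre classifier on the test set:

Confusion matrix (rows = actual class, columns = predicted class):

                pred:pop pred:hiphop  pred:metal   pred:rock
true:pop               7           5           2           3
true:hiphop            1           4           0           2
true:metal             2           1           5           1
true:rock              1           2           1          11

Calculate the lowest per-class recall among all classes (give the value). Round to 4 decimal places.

0.4118

Per-class recall (TP/(TP+FN)):
  pop: TP=7, FN=5+2+3=10 → 7/17 = 0.41176
  hiphop: TP=4, FN=1+0+2=3 → 4/7 = 0.57143
  metal: TP=5, FN=2+1+1=4 → 5/9 = 0.55556
  rock: TP=11, FN=1+2+1=4 → 11/15 = 0.73333
Lowest is class 'pop' with recall = 0.4118.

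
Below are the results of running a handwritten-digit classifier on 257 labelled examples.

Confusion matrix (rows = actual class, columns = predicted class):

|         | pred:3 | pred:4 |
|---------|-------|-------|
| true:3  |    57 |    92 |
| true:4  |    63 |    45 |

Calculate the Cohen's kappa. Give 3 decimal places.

-0.194

Observed agreement pₒ = trace/N = 102/257 = 0.3969
Expected agreement pₑ = Σ (rowᵢ·colᵢ)/N² = (149·120 + 108·137)/257² = 0.4947
κ = (pₒ − pₑ)/(1 − pₑ) = (0.3969 − 0.4947)/(1 − 0.4947) = -0.194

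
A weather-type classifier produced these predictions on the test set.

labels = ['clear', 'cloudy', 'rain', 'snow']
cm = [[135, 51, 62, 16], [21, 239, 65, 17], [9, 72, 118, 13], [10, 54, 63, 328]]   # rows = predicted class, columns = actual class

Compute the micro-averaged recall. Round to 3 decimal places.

Micro-averaging pools counts across classes: ΣTP=820, ΣFP=453, ΣFN=453.
Micro-recall = TP/(TP+FN) on pooled counts = 0.644 (equals overall accuracy in single-label multiclass).

0.644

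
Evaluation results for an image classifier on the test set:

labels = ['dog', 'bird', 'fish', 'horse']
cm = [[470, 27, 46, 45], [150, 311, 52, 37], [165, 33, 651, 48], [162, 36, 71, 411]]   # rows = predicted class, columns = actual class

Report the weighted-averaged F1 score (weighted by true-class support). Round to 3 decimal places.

0.674

Per-class F1 score (2·TP/(2·TP+FP+FN)):
  dog: TP=470, FP=27+46+45=118, FN=150+165+162=477 → 940/1535 = 0.6124
  bird: TP=311, FP=150+52+37=239, FN=27+33+36=96 → 622/957 = 0.6499
  fish: TP=651, FP=165+33+48=246, FN=46+52+71=169 → 1302/1717 = 0.7583
  horse: TP=411, FP=162+36+71=269, FN=45+37+48=130 → 822/1221 = 0.6732
Weighted-F1 score = Σ (supportᵢ/N)·F1 scoreᵢ with N=2715: (947/2715)·0.6124 + (407/2715)·0.6499 + (820/2715)·0.7583 + (541/2715)·0.6732 = 0.674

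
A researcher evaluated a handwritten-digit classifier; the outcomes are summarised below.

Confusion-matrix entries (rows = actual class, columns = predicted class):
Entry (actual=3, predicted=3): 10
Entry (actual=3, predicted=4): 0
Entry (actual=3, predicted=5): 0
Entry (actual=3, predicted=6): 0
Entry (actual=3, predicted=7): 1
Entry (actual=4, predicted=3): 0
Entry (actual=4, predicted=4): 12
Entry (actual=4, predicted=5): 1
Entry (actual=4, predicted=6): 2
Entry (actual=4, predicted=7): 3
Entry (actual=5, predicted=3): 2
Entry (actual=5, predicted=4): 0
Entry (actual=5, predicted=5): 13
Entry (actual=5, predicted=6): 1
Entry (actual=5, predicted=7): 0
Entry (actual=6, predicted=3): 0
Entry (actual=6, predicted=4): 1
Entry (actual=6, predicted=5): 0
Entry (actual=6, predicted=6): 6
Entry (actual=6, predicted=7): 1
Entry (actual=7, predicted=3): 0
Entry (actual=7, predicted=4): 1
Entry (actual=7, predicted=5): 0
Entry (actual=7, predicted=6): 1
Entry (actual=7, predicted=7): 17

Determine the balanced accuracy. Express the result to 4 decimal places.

Balanced accuracy = mean of per-class recall.
  3: recall = 10/11 = 0.90909
  4: recall = 12/18 = 0.66667
  5: recall = 13/16 = 0.81250
  6: recall = 6/8 = 0.75000
  7: recall = 17/19 = 0.89474
Mean = (0.90909 + 0.66667 + 0.81250 + 0.75000 + 0.89474) / 5 = 0.8066

0.8066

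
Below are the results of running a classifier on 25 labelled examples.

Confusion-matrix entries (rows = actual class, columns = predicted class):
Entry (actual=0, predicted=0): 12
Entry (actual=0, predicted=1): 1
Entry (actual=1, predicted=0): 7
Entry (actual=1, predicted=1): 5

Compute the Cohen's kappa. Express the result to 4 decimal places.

Observed agreement pₒ = trace/N = 17/25 = 0.68000
Expected agreement pₑ = Σ (rowᵢ·colᵢ)/N² = (13·19 + 12·6)/25² = 0.51040
κ = (pₒ − pₑ)/(1 − pₑ) = (0.68000 − 0.51040)/(1 − 0.51040) = 0.3464

0.3464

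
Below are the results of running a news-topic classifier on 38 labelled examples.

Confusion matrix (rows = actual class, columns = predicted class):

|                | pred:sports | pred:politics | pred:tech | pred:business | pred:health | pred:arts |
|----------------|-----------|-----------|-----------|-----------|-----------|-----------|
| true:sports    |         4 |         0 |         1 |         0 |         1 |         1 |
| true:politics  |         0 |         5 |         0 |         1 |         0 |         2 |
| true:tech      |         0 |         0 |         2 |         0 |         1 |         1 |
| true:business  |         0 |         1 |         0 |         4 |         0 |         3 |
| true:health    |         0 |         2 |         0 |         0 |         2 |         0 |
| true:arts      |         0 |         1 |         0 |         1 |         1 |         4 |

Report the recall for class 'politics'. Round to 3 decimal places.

0.625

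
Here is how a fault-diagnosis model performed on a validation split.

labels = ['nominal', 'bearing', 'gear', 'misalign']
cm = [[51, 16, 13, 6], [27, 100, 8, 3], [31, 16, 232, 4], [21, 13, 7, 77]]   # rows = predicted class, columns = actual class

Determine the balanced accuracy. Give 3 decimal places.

Balanced accuracy = mean of per-class recall.
  nominal: recall = 51/130 = 0.3923
  bearing: recall = 100/145 = 0.6897
  gear: recall = 232/260 = 0.8923
  misalign: recall = 77/90 = 0.8556
Mean = (0.3923 + 0.6897 + 0.8923 + 0.8556) / 4 = 0.707

0.707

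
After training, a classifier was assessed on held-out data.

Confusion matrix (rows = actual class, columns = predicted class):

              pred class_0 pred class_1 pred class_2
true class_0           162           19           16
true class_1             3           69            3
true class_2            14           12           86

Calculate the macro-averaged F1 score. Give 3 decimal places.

Per-class F1 score (2·TP/(2·TP+FP+FN)):
  class_0: TP=162, FP=3+14=17, FN=19+16=35 → 324/376 = 0.8617
  class_1: TP=69, FP=19+12=31, FN=3+3=6 → 138/175 = 0.7886
  class_2: TP=86, FP=16+3=19, FN=14+12=26 → 172/217 = 0.7926
Macro-F1 score = mean = (0.8617 + 0.7886 + 0.7926) / 3 = 0.814

0.814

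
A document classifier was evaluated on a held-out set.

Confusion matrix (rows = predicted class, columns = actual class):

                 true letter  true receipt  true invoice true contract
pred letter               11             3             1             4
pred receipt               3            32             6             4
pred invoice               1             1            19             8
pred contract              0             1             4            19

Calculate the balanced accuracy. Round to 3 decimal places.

Balanced accuracy = mean of per-class recall.
  letter: recall = 11/15 = 0.7333
  receipt: recall = 32/37 = 0.8649
  invoice: recall = 19/30 = 0.6333
  contract: recall = 19/35 = 0.5429
Mean = (0.7333 + 0.8649 + 0.6333 + 0.5429) / 4 = 0.694

0.694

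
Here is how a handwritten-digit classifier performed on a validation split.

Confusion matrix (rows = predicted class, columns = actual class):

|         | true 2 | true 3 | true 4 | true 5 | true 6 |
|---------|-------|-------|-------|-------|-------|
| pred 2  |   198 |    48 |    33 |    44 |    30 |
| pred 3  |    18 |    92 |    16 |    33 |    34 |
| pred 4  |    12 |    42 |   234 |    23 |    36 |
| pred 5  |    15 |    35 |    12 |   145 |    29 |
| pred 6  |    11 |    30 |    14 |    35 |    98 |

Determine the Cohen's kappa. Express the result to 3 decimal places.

Observed agreement pₒ = trace/N = 767/1317 = 0.5824
Expected agreement pₑ = Σ (rowᵢ·colᵢ)/N² = (254·353 + 247·193 + 309·347 + 280·236 + 227·188)/1317² = 0.2037
κ = (pₒ − pₑ)/(1 − pₑ) = (0.5824 − 0.2037)/(1 − 0.2037) = 0.476

0.476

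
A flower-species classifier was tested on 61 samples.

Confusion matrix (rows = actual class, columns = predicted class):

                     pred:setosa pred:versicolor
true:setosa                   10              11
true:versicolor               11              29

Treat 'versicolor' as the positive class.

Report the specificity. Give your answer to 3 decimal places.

Specificity = TN/(TN+FP) = 10/(10+11) = 0.476

0.476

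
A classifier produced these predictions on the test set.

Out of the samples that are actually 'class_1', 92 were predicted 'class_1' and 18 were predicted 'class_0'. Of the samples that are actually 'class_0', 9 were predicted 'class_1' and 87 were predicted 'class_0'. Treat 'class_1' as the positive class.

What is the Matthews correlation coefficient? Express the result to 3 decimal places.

0.741

MCC = (TP·TN − FP·FN) / √((TP+FP)(TP+FN)(TN+FP)(TN+FN))
Numerator = 92·87 − 9·18 = 7842
Denominator = √(101·110·96·105) = √111988800 = 10582.4761
MCC = 7842 / 10582.4761 = 0.741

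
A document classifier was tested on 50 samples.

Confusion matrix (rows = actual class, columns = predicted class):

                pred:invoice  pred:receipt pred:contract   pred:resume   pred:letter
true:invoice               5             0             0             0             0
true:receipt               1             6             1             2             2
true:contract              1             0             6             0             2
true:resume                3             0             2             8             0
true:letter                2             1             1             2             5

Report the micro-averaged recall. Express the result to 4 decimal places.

Micro-averaging pools counts across classes: ΣTP=30, ΣFP=20, ΣFN=20.
Micro-recall = TP/(TP+FN) on pooled counts = 0.6000 (equals overall accuracy in single-label multiclass).

0.6000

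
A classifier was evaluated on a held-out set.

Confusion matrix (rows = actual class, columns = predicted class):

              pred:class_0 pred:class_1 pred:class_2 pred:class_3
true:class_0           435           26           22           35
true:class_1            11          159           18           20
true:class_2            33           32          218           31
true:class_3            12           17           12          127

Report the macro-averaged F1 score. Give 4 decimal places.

Per-class F1 score (2·TP/(2·TP+FP+FN)):
  class_0: TP=435, FP=11+33+12=56, FN=26+22+35=83 → 870/1009 = 0.86224
  class_1: TP=159, FP=26+32+17=75, FN=11+18+20=49 → 318/442 = 0.71946
  class_2: TP=218, FP=22+18+12=52, FN=33+32+31=96 → 436/584 = 0.74658
  class_3: TP=127, FP=35+20+31=86, FN=12+17+12=41 → 254/381 = 0.66667
Macro-F1 score = mean = (0.86224 + 0.71946 + 0.74658 + 0.66667) / 4 = 0.7487

0.7487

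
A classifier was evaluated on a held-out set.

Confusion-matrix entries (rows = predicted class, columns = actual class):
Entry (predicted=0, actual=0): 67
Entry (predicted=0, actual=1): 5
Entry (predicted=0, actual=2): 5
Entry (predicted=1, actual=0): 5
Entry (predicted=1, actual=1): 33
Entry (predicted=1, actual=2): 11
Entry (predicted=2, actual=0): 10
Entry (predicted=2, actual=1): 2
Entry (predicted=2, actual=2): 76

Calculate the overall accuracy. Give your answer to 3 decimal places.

Accuracy = trace / total = (67+33+76=176) / 214 = 176/214 = 0.822

0.822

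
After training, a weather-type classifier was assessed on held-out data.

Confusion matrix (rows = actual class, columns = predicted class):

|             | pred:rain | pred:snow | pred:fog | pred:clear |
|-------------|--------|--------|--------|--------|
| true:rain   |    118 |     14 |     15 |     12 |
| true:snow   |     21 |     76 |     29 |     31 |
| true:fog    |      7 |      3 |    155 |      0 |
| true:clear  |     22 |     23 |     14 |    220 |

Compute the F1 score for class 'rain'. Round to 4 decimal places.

Take TP from the diagonal, FP from the rest of the 'rain' prediction marginal, FN from the rest of the 'rain' actual marginal.
F1 score = 2·TP/(2·TP+FP+FN).
rain: TP=118, FP=21+7+22=50, FN=14+15+12=41 → 236/327 = 0.72171

0.7217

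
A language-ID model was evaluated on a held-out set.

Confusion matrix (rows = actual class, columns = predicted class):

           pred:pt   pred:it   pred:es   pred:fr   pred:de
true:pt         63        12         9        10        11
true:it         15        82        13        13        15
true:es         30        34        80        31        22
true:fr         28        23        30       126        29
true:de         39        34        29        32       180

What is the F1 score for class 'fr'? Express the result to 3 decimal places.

0.563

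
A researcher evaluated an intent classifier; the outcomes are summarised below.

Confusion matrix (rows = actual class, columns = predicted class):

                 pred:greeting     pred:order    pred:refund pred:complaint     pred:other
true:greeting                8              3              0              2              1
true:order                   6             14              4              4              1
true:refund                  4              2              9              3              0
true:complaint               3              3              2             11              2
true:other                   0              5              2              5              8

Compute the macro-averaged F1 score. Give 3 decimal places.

0.490

Per-class F1 score (2·TP/(2·TP+FP+FN)):
  greeting: TP=8, FP=6+4+3+0=13, FN=3+0+2+1=6 → 16/35 = 0.4571
  order: TP=14, FP=3+2+3+5=13, FN=6+4+4+1=15 → 28/56 = 0.5000
  refund: TP=9, FP=0+4+2+2=8, FN=4+2+3+0=9 → 18/35 = 0.5143
  complaint: TP=11, FP=2+4+3+5=14, FN=3+3+2+2=10 → 22/46 = 0.4783
  other: TP=8, FP=1+1+0+2=4, FN=0+5+2+5=12 → 16/32 = 0.5000
Macro-F1 score = mean = (0.4571 + 0.5000 + 0.5143 + 0.4783 + 0.5000) / 5 = 0.490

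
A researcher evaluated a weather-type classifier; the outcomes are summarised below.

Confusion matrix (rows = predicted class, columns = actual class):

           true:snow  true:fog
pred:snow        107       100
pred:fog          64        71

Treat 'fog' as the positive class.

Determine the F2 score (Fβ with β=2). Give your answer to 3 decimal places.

Fβ = (1+β²)·TP / ((1+β²)·TP + β²·FN + FP), with β²=4
= 5·71 / (5·71 + 4·100 + 64) = 0.433

0.433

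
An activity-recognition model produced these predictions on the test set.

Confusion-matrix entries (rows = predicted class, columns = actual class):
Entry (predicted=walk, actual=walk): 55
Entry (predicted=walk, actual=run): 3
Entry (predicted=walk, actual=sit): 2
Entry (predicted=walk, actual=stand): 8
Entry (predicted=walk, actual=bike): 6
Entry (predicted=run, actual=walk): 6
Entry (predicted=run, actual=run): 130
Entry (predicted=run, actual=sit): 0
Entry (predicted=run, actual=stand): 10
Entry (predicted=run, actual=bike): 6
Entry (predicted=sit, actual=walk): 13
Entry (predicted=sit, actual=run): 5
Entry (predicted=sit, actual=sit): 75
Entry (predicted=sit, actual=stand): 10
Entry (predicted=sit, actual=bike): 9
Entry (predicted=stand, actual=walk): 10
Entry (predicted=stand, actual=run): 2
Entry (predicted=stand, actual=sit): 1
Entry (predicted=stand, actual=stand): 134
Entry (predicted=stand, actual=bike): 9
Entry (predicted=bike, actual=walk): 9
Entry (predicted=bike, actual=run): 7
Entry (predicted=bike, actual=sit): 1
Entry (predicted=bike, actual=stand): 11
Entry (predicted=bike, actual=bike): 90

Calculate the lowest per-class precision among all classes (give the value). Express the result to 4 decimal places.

0.6696

Per-class precision (TP/(TP+FP)):
  walk: TP=55, FP=3+2+8+6=19 → 55/74 = 0.74324
  run: TP=130, FP=6+0+10+6=22 → 130/152 = 0.85526
  sit: TP=75, FP=13+5+10+9=37 → 75/112 = 0.66964
  stand: TP=134, FP=10+2+1+9=22 → 134/156 = 0.85897
  bike: TP=90, FP=9+7+1+11=28 → 90/118 = 0.76271
Lowest is class 'sit' with precision = 0.6696.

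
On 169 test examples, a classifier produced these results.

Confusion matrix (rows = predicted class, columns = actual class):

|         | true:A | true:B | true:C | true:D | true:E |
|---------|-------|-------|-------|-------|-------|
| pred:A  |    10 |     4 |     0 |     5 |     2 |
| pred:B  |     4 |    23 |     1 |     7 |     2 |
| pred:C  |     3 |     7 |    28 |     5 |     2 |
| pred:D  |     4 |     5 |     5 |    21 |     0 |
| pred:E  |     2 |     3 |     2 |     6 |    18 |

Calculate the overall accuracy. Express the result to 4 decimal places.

Accuracy = trace / total = (10+23+28+21+18=100) / 169 = 100/169 = 0.5917

0.5917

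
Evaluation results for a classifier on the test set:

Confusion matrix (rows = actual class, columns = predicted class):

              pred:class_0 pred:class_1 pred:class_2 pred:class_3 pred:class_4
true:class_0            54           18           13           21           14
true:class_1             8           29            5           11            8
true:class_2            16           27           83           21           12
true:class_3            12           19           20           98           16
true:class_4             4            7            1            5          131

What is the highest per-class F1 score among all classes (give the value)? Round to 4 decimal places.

Per-class F1 score (2·TP/(2·TP+FP+FN)):
  class_0: TP=54, FP=8+16+12+4=40, FN=18+13+21+14=66 → 108/214 = 0.50467
  class_1: TP=29, FP=18+27+19+7=71, FN=8+5+11+8=32 → 58/161 = 0.36025
  class_2: TP=83, FP=13+5+20+1=39, FN=16+27+21+12=76 → 166/281 = 0.59075
  class_3: TP=98, FP=21+11+21+5=58, FN=12+19+20+16=67 → 196/321 = 0.61059
  class_4: TP=131, FP=14+8+12+16=50, FN=4+7+1+5=17 → 262/329 = 0.79635
Highest is class 'class_4' with F1 score = 0.7964.

0.7964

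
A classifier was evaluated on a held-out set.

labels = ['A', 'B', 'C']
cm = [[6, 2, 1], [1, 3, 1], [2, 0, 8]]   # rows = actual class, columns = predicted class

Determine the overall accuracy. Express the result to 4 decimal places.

0.7083

Accuracy = trace / total = (6+3+8=17) / 24 = 17/24 = 0.7083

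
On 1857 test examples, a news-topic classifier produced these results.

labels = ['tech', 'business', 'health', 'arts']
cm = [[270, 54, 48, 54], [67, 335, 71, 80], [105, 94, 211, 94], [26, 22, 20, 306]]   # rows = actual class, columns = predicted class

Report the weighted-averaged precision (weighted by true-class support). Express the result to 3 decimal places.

Per-class precision (TP/(TP+FP)):
  tech: TP=270, FP=67+105+26=198 → 270/468 = 0.5769
  business: TP=335, FP=54+94+22=170 → 335/505 = 0.6634
  health: TP=211, FP=48+71+20=139 → 211/350 = 0.6029
  arts: TP=306, FP=54+80+94=228 → 306/534 = 0.5730
Weighted-precision = Σ (supportᵢ/N)·precisionᵢ with N=1857: (426/1857)·0.5769 + (553/1857)·0.6634 + (504/1857)·0.6029 + (374/1857)·0.5730 = 0.609

0.609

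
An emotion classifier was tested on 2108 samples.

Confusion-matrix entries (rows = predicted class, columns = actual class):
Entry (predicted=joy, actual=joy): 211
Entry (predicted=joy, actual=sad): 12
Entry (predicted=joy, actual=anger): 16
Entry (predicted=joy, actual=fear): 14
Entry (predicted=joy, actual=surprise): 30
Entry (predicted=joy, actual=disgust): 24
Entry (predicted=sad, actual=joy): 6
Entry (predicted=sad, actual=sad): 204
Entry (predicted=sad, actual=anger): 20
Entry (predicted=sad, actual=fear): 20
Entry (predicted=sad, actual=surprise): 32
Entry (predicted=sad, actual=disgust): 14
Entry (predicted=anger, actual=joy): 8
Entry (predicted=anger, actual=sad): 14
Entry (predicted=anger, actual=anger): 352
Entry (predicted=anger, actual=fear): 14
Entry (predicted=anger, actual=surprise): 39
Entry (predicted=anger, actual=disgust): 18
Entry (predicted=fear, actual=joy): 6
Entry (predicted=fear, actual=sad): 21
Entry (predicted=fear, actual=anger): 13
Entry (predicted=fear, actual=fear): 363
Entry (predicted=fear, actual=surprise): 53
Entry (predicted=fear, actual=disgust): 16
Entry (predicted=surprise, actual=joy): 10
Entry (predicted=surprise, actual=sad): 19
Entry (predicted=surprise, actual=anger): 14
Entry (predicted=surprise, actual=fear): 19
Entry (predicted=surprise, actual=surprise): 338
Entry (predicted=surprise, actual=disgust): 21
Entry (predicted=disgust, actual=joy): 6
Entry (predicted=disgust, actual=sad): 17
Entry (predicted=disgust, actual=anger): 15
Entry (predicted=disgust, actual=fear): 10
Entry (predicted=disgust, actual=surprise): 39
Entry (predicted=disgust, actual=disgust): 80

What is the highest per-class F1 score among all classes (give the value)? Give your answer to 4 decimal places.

Per-class F1 score (2·TP/(2·TP+FP+FN)):
  joy: TP=211, FP=12+16+14+30+24=96, FN=6+8+6+10+6=36 → 422/554 = 0.76173
  sad: TP=204, FP=6+20+20+32+14=92, FN=12+14+21+19+17=83 → 408/583 = 0.69983
  anger: TP=352, FP=8+14+14+39+18=93, FN=16+20+13+14+15=78 → 704/875 = 0.80457
  fear: TP=363, FP=6+21+13+53+16=109, FN=14+20+14+19+10=77 → 726/912 = 0.79605
  surprise: TP=338, FP=10+19+14+19+21=83, FN=30+32+39+53+39=193 → 676/952 = 0.71008
  disgust: TP=80, FP=6+17+15+10+39=87, FN=24+14+18+16+21=93 → 160/340 = 0.47059
Highest is class 'anger' with F1 score = 0.8046.

0.8046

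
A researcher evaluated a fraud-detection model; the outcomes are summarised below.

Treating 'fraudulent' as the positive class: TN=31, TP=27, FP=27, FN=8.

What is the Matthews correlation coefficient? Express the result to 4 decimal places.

MCC = (TP·TN − FP·FN) / √((TP+FP)(TP+FN)(TN+FP)(TN+FN))
Numerator = 27·31 − 27·8 = 621
Denominator = √(54·35·58·39) = √4275180 = 2067.6508
MCC = 621 / 2067.6508 = 0.3003

0.3003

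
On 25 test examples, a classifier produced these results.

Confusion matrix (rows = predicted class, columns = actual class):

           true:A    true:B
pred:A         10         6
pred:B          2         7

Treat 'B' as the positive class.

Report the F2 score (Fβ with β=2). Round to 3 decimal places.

Fβ = (1+β²)·TP / ((1+β²)·TP + β²·FN + FP), with β²=4
= 5·7 / (5·7 + 4·6 + 2) = 0.574

0.574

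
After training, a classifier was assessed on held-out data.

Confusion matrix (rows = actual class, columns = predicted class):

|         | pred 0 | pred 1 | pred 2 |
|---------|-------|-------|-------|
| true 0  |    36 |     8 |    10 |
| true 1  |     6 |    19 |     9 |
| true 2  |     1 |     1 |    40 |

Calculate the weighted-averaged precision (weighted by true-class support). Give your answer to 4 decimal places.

0.7443

Per-class precision (TP/(TP+FP)):
  0: TP=36, FP=6+1=7 → 36/43 = 0.83721
  1: TP=19, FP=8+1=9 → 19/28 = 0.67857
  2: TP=40, FP=10+9=19 → 40/59 = 0.67797
Weighted-precision = Σ (supportᵢ/N)·precisionᵢ with N=130: (54/130)·0.83721 + (34/130)·0.67857 + (42/130)·0.67797 = 0.7443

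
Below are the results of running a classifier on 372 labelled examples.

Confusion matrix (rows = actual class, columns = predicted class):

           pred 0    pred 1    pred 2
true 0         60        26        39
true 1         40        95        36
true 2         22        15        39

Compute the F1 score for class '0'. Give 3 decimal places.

Treat '0' as positive and all other classes as negative.
F1 score = 2·TP/(2·TP+FP+FN).
0: TP=60, FP=40+22=62, FN=26+39=65 → 120/247 = 0.4858

0.486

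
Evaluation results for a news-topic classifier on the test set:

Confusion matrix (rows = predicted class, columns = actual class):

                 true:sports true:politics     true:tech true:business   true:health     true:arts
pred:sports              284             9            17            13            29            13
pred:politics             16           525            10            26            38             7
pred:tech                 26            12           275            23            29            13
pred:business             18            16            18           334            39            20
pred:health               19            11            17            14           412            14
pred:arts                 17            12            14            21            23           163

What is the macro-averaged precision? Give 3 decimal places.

Per-class precision (TP/(TP+FP)):
  sports: TP=284, FP=9+17+13+29+13=81 → 284/365 = 0.7781
  politics: TP=525, FP=16+10+26+38+7=97 → 525/622 = 0.8441
  tech: TP=275, FP=26+12+23+29+13=103 → 275/378 = 0.7275
  business: TP=334, FP=18+16+18+39+20=111 → 334/445 = 0.7506
  health: TP=412, FP=19+11+17+14+14=75 → 412/487 = 0.8460
  arts: TP=163, FP=17+12+14+21+23=87 → 163/250 = 0.6520
Macro-precision = mean = (0.7781 + 0.8441 + 0.7275 + 0.7506 + 0.8460 + 0.6520) / 6 = 0.766

0.766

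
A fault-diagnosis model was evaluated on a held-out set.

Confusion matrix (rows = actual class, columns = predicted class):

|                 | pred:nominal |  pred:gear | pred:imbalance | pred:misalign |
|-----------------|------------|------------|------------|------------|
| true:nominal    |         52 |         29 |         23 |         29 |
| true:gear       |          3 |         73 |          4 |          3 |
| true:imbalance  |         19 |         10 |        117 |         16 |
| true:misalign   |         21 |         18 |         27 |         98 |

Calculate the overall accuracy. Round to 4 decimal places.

Accuracy = trace / total = (52+73+117+98=340) / 542 = 340/542 = 0.6273

0.6273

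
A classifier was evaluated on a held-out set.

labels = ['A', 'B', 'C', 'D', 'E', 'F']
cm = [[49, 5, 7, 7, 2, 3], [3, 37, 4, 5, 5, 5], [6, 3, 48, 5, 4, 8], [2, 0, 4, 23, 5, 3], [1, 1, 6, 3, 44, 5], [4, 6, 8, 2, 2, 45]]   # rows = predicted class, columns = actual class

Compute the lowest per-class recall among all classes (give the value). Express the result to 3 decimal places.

Per-class recall (TP/(TP+FN)):
  A: TP=49, FN=3+6+2+1+4=16 → 49/65 = 0.7538
  B: TP=37, FN=5+3+0+1+6=15 → 37/52 = 0.7115
  C: TP=48, FN=7+4+4+6+8=29 → 48/77 = 0.6234
  D: TP=23, FN=7+5+5+3+2=22 → 23/45 = 0.5111
  E: TP=44, FN=2+5+4+5+2=18 → 44/62 = 0.7097
  F: TP=45, FN=3+5+8+3+5=24 → 45/69 = 0.6522
Lowest is class 'D' with recall = 0.511.

0.511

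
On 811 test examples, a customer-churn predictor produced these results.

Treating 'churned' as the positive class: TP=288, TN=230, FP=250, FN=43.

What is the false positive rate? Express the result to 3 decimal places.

FPR = FP/(FP+TN) = 250/(250+230) = 0.521

0.521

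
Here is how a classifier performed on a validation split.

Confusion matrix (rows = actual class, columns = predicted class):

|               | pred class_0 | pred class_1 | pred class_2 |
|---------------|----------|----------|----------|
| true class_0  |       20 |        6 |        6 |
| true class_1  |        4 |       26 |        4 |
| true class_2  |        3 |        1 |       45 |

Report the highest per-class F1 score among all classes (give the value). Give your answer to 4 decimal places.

0.8654

Per-class F1 score (2·TP/(2·TP+FP+FN)):
  class_0: TP=20, FP=4+3=7, FN=6+6=12 → 40/59 = 0.67797
  class_1: TP=26, FP=6+1=7, FN=4+4=8 → 52/67 = 0.77612
  class_2: TP=45, FP=6+4=10, FN=3+1=4 → 90/104 = 0.86538
Highest is class 'class_2' with F1 score = 0.8654.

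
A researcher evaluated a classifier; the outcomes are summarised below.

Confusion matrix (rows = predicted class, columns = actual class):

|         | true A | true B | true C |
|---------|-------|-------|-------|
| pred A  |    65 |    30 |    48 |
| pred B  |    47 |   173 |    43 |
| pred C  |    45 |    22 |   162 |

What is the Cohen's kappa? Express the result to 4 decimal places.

Observed agreement pₒ = trace/N = 400/635 = 0.62992
Expected agreement pₑ = Σ (rowᵢ·colᵢ)/N² = (157·143 + 225·263 + 253·229)/635² = 0.34612
κ = (pₒ − pₑ)/(1 − pₑ) = (0.62992 − 0.34612)/(1 − 0.34612) = 0.4340

0.4340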